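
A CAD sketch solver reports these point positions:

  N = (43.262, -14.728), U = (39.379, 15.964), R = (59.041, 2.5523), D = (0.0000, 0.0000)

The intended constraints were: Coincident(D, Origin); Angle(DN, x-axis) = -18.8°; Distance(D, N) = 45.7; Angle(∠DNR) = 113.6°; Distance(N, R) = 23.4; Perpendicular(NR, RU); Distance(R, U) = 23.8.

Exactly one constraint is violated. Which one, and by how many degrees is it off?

Perpendicular(NR, RU) — off by 8.10°.

D = (0.00, 0.00) ✓; DN at -18.80° ✓; |DN| = 45.70 ✓; ∠DNR = 113.6° ✓; |NR| = 23.40 ✓; ∠(NR, RU) = 98.10° ✗; |RU| = 23.80 ✓.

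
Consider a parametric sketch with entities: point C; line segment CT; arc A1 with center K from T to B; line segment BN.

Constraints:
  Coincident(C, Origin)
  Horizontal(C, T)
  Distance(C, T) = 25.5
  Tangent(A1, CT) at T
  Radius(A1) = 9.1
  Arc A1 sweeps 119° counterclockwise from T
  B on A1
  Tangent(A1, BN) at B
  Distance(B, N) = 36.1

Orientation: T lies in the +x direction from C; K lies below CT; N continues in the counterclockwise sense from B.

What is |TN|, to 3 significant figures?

46.1

On A1, T sits at bearing 90° from K; a 119° counterclockwise sweep puts B at bearing 209°, so B = K + 9.1·(cos 209°, sin 209°) = (17.5, -13.5). The tangent condition forces KB to be normal to BN, so BN runs along (−sin 209°, cos 209°); with |BN| = 36.1, N = (35.0, -45.1). Then |TN| = |N − T| = 46.1.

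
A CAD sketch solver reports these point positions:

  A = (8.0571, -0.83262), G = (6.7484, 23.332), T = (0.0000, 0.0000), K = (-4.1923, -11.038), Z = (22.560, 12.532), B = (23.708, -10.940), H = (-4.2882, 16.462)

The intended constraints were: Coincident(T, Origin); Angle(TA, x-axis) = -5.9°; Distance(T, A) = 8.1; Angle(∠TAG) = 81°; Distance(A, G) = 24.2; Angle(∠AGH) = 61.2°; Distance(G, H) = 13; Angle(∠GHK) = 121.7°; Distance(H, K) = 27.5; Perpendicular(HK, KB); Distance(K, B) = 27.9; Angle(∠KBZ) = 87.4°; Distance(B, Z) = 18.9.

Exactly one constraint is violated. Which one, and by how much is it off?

Distance(B, Z) = 18.9 — off by 4.60.

T = (0.00, 0.00) ✓; TA at -5.900° ✓; |TA| = 8.100 ✓; ∠TAG = 81.00° ✓; |AG| = 24.20 ✓; ∠AGH = 61.20° ✓; |GH| = 13.00 ✓; ∠GHK = 121.7° ✓; |HK| = 27.50 ✓; ∠(HK, KB) = 90.00° ✓; |KB| = 27.90 ✓; ∠KBZ = 87.40° ✓; |BZ| = 23.50 ✗.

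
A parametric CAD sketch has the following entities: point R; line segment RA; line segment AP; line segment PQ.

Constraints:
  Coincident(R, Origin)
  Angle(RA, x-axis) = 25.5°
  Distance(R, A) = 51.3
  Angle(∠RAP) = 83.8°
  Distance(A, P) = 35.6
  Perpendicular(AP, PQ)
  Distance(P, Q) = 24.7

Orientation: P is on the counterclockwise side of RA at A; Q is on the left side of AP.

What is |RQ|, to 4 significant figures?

39.94

R is at the origin; RA runs at 25.5° with length 51.3, so A = 51.3·(cos 25.5°, sin 25.5°) = (46.30, 22.09). ∠RAP = 83.8°, so AP runs at 25.5° + (180° − 83.8°) = 121.7° from the x-axis; with |AP| = 35.6, P = A + 35.6·(cos 121.7°, sin 121.7°) = (27.60, 52.37). AP is perpendicular to PQ; with |PQ| = 24.7 on the left of AP, Q = P + 24.7·(-0.8508, -0.5255) = (6.581, 39.39). Then |RQ| = |Q − R| = 39.94.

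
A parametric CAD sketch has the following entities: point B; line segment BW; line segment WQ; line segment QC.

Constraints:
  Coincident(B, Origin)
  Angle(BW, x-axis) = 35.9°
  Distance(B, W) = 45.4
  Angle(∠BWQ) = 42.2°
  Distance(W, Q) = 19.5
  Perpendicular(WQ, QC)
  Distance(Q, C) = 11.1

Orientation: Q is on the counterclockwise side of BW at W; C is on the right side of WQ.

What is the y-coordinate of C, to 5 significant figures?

39.794

B is at the origin; BW runs at 35.9° with length 45.4, so W = 45.4·(cos 35.9°, sin 35.9°) = (36.776, 26.621). ∠BWQ = 42.2°, so WQ runs at 35.9° + (180° − 42.2°) = 173.70° from the x-axis; with |WQ| = 19.5, Q = W + 19.5·(cos 173.70°, sin 173.70°) = (17.394, 28.761). The perpendicularity gives QC at right angles to WQ; with |QC| = 11.1 on the right of WQ, C = Q + 11.1·(0.10973, 0.99396) = (18.612, 39.794). So C.y = 39.794.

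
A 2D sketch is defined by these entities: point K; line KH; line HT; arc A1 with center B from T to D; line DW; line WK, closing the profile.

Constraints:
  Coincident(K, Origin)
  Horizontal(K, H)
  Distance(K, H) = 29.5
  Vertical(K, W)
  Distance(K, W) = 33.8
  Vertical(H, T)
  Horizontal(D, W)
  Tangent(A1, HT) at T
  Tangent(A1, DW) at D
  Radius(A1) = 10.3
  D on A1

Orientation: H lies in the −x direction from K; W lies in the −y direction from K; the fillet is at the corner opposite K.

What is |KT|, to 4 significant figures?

37.72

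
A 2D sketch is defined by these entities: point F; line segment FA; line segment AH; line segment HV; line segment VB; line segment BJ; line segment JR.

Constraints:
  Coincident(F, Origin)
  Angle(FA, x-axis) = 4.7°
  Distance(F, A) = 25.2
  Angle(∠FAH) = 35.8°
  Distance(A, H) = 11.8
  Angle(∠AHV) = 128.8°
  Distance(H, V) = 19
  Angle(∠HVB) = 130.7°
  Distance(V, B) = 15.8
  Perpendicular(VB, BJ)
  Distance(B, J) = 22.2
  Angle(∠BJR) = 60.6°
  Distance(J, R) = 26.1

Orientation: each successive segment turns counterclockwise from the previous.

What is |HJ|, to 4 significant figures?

29.25

F is at the origin; FA runs at 4.7° with length 25.2, so A = (25.12, 2.065). ∠FAH = 35.8° gives AH at 148.9° from the x-axis; with |AH| = 11.8, H = (15.01, 8.160). ∠AHV = 128.8° gives HV at -159.9° from the x-axis; with |HV| = 19.0, V = (-2.831, 1.630). ∠HVB = 130.7° gives VB at -110.6° from the x-axis; with |VB| = 15.8, B = (-8.391, -13.16). VB is perpendicular to BJ, so BJ runs at -20.60°; with |BJ| = 22.2, J = (12.39, -20.97). Then |HJ| = |J − H| = 29.25.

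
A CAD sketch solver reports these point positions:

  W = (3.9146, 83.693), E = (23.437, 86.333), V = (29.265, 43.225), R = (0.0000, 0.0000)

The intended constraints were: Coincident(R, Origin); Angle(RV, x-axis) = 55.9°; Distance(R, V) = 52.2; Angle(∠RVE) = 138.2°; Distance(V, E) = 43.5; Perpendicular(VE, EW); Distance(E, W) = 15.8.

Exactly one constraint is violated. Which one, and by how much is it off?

Distance(E, W) = 15.8 — off by 3.90.

R = (0.00, 0.00) ✓; RV at 55.90° ✓; |RV| = 52.20 ✓; ∠RVE = 138.2° ✓; |VE| = 43.50 ✓; ∠(VE, EW) = 90.00° ✓; |EW| = 19.70 ✗.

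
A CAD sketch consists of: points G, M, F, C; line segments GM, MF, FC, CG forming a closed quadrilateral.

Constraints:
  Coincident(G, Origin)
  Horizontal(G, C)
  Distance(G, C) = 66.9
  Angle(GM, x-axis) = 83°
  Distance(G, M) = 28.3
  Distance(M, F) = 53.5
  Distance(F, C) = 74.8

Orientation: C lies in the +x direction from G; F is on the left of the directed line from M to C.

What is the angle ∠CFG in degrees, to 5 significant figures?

51.589°

Checks: |MF| = 53.50 ✓; |FC| = 74.80 ✓.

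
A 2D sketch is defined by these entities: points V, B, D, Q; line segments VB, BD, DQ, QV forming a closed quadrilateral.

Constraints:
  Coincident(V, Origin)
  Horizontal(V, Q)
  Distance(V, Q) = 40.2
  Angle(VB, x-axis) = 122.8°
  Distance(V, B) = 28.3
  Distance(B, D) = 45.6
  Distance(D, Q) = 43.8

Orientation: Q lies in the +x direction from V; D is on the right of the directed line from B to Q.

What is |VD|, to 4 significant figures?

18.92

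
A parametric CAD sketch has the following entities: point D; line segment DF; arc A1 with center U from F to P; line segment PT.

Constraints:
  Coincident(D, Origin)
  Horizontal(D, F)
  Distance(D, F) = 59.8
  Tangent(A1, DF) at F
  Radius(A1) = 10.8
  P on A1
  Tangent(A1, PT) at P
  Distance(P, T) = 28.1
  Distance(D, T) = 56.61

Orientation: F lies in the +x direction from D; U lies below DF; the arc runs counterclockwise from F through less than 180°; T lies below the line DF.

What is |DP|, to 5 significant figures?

49.971

Checks: ∠(UF, FD) = 90.00° ✓; |UP| = 10.80 ✓; ∠(UP, PT) = 90.00° ✓; |PT| = 28.10 ✓; |DT| = 56.61 ✓.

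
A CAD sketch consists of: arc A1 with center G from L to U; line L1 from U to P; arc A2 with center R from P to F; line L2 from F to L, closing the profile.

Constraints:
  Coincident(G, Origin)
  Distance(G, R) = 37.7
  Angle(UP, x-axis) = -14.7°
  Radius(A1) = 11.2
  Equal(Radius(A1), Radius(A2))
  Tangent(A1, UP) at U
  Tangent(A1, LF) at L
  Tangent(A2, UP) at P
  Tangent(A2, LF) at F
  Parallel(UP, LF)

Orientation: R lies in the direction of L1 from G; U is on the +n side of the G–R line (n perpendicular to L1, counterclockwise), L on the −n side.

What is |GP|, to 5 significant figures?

39.328

The slot axis is L1's direction at -14.7°, so u = (cos -14.7°, sin -14.7°) = (0.96727, -0.25376) and n = (−sin -14.7°, cos -14.7°) = (0.25376, 0.96727). G is at the origin and R lies 37.7 along u from G, so R = 37.7·u = (36.466, -9.5667). Tangency of A1 to both parallel lines with radius 11.2 puts U and L at G ± 11.2·n: U = (2.8421, 10.833), L = (-2.8421, -10.833). Equal radii place P and F the same way about R: P = R + 11.2·n = (39.308, 1.2667), F = R − 11.2·n = (33.624, -20.400). Then |GP| = |P − G| = 39.328.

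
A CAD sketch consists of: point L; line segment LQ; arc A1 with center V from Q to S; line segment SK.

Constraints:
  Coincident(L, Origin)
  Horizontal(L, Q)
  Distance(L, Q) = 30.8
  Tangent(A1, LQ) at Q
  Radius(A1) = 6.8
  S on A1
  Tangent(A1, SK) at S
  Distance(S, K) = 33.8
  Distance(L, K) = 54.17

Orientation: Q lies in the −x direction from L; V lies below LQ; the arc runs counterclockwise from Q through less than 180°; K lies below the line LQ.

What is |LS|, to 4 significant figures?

38.28

Checks: |VS| = 6.800 ✓; ∠(VS, SK) = 90.00° ✓; |SK| = 33.80 ✓; |LK| = 54.17 ✓.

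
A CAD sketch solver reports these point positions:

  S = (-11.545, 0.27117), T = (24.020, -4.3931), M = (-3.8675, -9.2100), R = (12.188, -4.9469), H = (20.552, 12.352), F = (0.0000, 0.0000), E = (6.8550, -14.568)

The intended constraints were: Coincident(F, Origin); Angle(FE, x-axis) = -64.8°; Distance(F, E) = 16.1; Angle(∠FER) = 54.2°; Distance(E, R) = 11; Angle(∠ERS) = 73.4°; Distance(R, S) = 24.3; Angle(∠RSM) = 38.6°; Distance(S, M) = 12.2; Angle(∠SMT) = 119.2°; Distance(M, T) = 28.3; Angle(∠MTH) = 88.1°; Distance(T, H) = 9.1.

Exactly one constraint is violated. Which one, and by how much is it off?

Distance(T, H) = 9.1 — off by 8.00.

F = (0.00, 0.00) ✓; FE at -64.80° ✓; |FE| = 16.10 ✓; ∠FER = 54.20° ✓; |ER| = 11.00 ✓; ∠ERS = 73.40° ✓; |RS| = 24.30 ✓; ∠RSM = 38.60° ✓; |SM| = 12.20 ✓; ∠SMT = 119.2° ✓; |MT| = 28.30 ✓; ∠MTH = 88.10° ✓; |TH| = 17.10 ✗.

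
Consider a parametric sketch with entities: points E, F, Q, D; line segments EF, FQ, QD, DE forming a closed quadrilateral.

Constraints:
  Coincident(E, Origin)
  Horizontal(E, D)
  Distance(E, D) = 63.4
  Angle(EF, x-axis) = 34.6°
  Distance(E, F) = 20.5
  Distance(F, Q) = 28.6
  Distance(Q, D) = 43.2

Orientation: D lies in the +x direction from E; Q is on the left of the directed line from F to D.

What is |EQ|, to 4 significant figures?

48.73

Checks: |FQ| = 28.60 ✓; |QD| = 43.20 ✓.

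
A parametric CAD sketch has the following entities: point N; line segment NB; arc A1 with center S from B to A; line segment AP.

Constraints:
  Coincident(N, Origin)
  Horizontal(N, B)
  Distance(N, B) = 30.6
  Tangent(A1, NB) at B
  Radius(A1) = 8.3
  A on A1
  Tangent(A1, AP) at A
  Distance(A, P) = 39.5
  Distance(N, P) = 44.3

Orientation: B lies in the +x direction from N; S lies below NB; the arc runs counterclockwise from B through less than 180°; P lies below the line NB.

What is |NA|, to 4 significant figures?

23.42

N is at the origin; NB is horizontal with |NB| = 30.6 and B on the +x side, so B = (30.60, 0.000). The tangent condition forces SB to be normal to NB, so S = B + (0, -8.3) = (30.60, -8.300). Since SA ⟂ AP (tangency), |SP| = √(8.3² + 39.5²) = 40.36 regardless of where A sits on A1. So P lies on both circle(N, 44.3) and circle(S, 40.36); the below-NB intersection is P = (10.18, -43.11). A is the foot of the tangent from P: A = (22.73, -5.662).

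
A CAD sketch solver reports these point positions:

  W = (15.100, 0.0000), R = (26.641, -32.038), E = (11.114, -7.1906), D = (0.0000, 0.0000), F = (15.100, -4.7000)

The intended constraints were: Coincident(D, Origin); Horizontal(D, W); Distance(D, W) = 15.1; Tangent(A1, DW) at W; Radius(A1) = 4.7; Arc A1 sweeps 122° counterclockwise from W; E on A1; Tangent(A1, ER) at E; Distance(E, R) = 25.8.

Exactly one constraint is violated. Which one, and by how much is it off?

Distance(E, R) = 25.8 — off by 3.50.

D = (0.00, 0.00) ✓; D.y = 0.00, W.y = 0.00 ✓; |DW| = 15.10 ✓; ∠(FW, WD) = 90.00° ✓; |FW| = 4.700 ✓; bearing(F→E) − bearing(F→W) = 122.0° ✓; |FE| = 4.700 ✓; ∠(FE, ER) = 90.00° ✓; |ER| = 29.30 ✗.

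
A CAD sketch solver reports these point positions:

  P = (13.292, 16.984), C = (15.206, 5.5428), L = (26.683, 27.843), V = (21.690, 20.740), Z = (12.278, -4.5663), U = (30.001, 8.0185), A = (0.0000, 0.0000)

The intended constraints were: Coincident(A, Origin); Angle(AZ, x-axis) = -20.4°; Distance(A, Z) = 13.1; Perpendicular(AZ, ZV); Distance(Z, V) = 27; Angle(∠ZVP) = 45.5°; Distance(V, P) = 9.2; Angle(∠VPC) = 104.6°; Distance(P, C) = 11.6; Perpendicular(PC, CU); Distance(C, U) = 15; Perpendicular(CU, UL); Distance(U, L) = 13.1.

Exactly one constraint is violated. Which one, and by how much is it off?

Distance(U, L) = 13.1 — off by 7.00.

A = (0.00, 0.00) ✓; AZ at -20.40° ✓; |AZ| = 13.10 ✓; ∠(AZ, ZV) = 90.00° ✓; |ZV| = 27.00 ✓; ∠ZVP = 45.50° ✓; |VP| = 9.200 ✓; ∠VPC = 104.6° ✓; |PC| = 11.60 ✓; ∠(PC, CU) = 90.00° ✓; |CU| = 15.00 ✓; ∠(CU, UL) = 90.00° ✓; |UL| = 20.10 ✗.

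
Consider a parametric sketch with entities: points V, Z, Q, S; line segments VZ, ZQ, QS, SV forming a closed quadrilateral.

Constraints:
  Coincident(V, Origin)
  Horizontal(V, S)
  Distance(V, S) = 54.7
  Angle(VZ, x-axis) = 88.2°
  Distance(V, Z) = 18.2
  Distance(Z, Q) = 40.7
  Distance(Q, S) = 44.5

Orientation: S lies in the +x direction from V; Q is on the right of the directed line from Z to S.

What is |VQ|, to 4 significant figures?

24.86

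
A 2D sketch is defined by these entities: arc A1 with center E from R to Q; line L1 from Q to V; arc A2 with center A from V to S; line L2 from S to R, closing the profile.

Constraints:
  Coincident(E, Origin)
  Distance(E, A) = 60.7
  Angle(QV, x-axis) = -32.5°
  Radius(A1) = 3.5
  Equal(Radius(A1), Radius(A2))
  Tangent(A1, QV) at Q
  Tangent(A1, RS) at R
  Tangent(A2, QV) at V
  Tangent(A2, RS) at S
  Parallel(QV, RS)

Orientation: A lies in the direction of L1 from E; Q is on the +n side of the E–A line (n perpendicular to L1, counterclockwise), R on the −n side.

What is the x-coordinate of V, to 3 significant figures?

53.1

The slot axis is L1's direction at -32.5°, so u = (cos -32.5°, sin -32.5°) = (0.843, -0.537) and n = (−sin -32.5°, cos -32.5°) = (0.537, 0.843). E is at the origin and A lies 60.7 along u from E, so A = 60.7·u = (51.2, -32.6). Tangency of A1 to both parallel lines with radius 3.5 puts Q and R at E ± 3.5·n: Q = (1.88, 2.95), R = (-1.88, -2.95). Equal radii place V and S the same way about A: V = A + 3.5·n = (53.1, -29.7), S = A − 3.5·n = (49.3, -35.6). So V.x = 53.1.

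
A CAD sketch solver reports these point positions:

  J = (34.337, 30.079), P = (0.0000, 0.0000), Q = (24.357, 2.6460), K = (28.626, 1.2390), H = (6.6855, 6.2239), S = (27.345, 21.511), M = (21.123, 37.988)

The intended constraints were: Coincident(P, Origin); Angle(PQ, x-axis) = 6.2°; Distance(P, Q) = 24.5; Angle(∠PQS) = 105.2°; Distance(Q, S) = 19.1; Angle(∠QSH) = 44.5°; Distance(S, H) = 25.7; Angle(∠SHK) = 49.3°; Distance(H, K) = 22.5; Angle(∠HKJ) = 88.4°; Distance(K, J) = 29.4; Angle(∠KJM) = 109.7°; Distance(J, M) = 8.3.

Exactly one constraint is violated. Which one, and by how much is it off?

Distance(J, M) = 8.3 — off by 7.10.

P = (0.00, 0.00) ✓; PQ at 6.200° ✓; |PQ| = 24.50 ✓; ∠PQS = 105.2° ✓; |QS| = 19.10 ✓; ∠QSH = 44.50° ✓; |SH| = 25.70 ✓; ∠SHK = 49.30° ✓; |HK| = 22.50 ✓; ∠HKJ = 88.40° ✓; |KJ| = 29.40 ✓; ∠KJM = 109.7° ✓; |JM| = 15.40 ✗.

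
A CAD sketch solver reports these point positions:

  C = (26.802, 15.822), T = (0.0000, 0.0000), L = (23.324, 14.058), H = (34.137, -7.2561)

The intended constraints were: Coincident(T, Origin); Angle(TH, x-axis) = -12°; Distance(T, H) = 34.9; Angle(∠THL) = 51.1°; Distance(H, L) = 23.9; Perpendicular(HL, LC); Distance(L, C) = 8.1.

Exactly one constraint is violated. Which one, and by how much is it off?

Distance(L, C) = 8.1 — off by 4.20.

T = (0.00, 0.00) ✓; TH at -12.00° ✓; |TH| = 34.90 ✓; ∠THL = 51.10° ✓; |HL| = 23.90 ✓; ∠(HL, LC) = 90.01° ✓; |LC| = 3.900 ✗.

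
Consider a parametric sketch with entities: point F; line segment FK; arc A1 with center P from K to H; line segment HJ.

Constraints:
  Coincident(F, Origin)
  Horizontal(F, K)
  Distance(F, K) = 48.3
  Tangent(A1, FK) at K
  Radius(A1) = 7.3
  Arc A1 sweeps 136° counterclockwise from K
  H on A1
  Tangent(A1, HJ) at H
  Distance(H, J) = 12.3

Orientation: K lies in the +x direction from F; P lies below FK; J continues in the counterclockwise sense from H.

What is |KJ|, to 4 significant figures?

21.43

F is at the origin; FK is horizontal with |FK| = 48.3 and K on the +x side, so K = (48.30, 0.000). Since A1 is tangent to FK there, PK ⟂ FK, so P = K + (0, -7.3) = (48.30, -7.300). On A1, K sits at bearing 90° from P; a 136° counterclockwise sweep puts H at bearing 226°, so H = P + 7.3·(cos 226°, sin 226°) = (43.23, -12.55). Since A1 is tangent to HJ there, PH ⟂ HJ, so HJ runs along (−sin 226°, cos 226°); with |HJ| = 12.3, J = (52.08, -21.10). Then |KJ| = |J − K| = 21.43.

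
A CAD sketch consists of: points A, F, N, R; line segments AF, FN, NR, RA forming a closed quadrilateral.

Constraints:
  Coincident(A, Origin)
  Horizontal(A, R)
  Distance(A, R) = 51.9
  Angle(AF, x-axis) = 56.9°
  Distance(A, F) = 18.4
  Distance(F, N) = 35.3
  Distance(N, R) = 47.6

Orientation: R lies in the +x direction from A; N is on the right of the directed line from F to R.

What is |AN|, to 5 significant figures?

21.656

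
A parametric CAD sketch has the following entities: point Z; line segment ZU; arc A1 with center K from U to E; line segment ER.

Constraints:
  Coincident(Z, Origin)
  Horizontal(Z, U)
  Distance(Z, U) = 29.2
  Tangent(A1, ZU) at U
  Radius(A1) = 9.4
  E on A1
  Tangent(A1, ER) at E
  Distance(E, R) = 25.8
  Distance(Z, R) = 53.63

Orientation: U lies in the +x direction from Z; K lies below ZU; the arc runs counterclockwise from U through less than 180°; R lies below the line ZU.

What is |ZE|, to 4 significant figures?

27.95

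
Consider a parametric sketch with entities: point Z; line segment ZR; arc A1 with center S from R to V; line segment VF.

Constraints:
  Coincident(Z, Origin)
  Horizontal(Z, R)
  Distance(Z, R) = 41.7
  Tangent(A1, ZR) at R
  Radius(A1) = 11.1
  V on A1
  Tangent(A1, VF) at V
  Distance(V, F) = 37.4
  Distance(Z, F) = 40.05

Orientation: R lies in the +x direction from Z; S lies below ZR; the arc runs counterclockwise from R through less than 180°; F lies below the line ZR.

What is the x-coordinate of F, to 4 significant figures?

13.25

Checks: |SV| = 11.10 ✓; ∠(SV, VF) = 90.00° ✓; |VF| = 37.40 ✓; |ZF| = 40.05 ✓.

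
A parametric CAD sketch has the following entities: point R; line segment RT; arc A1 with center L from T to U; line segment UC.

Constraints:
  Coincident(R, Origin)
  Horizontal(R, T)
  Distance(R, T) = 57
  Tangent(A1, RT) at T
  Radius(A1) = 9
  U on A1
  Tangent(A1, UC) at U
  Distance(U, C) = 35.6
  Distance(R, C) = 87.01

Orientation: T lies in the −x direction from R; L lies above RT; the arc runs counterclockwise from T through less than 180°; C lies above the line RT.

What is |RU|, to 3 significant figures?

53.4

Checks: R = (0.00, 0.00) ✓; |LU| = 9.000 ✓; ∠(LU, UC) = 90.00° ✓; |UC| = 35.60 ✓; |RC| = 87.01 ✓.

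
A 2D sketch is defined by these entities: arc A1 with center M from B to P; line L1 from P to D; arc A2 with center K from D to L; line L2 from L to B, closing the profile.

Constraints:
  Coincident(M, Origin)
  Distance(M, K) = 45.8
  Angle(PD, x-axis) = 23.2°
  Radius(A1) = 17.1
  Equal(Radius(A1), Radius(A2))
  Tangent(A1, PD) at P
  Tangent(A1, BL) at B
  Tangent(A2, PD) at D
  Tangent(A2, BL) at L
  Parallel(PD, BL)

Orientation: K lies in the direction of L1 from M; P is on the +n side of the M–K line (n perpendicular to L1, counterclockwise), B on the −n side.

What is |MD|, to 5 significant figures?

48.888

The slot axis is L1's direction at 23.2°, so u = (cos 23.2°, sin 23.2°) = (0.91914, 0.39394) and n = (−sin 23.2°, cos 23.2°) = (-0.39394, 0.91914). M is at the origin and K lies 45.8 along u from M, so K = 45.8·u = (42.096, 18.043). Tangency of A1 to both parallel lines with radius 17.1 puts P and B at M ± 17.1·n: P = (-6.7364, 15.717), B = (6.7364, -15.717). Equal radii place D and L the same way about K: D = K + 17.1·n = (35.360, 33.760), L = K − 17.1·n = (48.833, 2.3253). Then |MD| = |D − M| = 48.888.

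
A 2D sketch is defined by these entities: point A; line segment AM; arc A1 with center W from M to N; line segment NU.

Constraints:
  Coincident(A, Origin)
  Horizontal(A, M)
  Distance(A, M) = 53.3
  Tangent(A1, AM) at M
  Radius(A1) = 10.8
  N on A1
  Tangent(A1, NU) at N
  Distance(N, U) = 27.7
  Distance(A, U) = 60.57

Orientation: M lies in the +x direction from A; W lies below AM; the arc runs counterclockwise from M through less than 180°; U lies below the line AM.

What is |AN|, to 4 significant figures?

44.26

A is at the origin; A and M share the same y with |AM| = 53.3 and M on the +x side, so M = (53.30, 0.000). Tangency of A1 to AM means the radius WM is perpendicular to AM, so W = M + (0, -10.8) = (53.30, -10.80). Since WN ⟂ NU (tangency), |WU| = √(10.8² + 27.7²) = 29.73 regardless of where N sits on A1. So U lies on both circle(A, 60.57) and circle(W, 29.73); the below-AM intersection is U = (45.85, -39.58). N is the foot of the tangent from U: N = (42.58, -12.08).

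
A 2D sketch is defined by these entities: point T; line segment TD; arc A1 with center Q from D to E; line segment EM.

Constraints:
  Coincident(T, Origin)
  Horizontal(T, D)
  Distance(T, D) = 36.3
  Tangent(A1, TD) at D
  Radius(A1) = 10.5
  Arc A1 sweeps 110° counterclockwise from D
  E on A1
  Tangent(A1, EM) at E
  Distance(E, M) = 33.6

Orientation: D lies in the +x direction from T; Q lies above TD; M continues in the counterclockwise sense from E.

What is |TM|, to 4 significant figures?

57.34

On A1, D sits at bearing -90° from Q; a 110° counterclockwise sweep puts E at bearing 20°, so E = Q + 10.5·(cos 20°, sin 20°) = (46.17, 14.09). Since A1 is tangent to EM there, QE ⟂ EM, so EM runs along (−sin 20°, cos 20°); with |EM| = 33.6, M = (34.67, 45.66). Then |TM| = |M − T| = 57.34.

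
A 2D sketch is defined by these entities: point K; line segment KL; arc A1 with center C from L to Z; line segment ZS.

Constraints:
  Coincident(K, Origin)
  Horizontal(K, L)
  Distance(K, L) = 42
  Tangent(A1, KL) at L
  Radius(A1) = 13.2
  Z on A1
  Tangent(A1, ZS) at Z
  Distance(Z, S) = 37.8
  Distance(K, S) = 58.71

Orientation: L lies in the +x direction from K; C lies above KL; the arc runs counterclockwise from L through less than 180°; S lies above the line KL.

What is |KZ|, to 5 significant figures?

56.561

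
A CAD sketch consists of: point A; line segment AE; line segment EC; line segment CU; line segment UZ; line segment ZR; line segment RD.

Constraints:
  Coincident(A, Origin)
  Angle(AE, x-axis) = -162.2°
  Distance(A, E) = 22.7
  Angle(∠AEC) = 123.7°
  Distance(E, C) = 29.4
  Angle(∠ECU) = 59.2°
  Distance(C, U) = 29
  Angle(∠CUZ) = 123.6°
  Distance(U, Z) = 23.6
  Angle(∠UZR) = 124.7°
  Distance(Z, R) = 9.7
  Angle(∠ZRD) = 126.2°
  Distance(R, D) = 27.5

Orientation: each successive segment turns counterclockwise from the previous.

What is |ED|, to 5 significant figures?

10.788

A is at the origin; AE runs at -162.2° with length 22.7, so E = (-21.613, -6.9393). ∠AEC = 123.7° gives EC at -105.90° from the x-axis; with |EC| = 29.4, C = (-29.668, -35.214). ∠ECU = 59.2° gives CU at 14.900° from the x-axis; with |CU| = 29.0, U = (-1.6428, -27.758). ∠CUZ = 123.6° gives UZ at 71.300° from the x-axis; with |UZ| = 23.6, Z = (5.9236, -5.4035). ∠UZR = 124.7° gives ZR at 126.60° from the x-axis; with |ZR| = 9.7, R = (0.14025, 2.3839). ∠ZRD = 126.2° gives RD at -179.60° from the x-axis; with |RD| = 27.5, D = (-27.359, 2.1919). Then |ED| = |D − E| = 10.788.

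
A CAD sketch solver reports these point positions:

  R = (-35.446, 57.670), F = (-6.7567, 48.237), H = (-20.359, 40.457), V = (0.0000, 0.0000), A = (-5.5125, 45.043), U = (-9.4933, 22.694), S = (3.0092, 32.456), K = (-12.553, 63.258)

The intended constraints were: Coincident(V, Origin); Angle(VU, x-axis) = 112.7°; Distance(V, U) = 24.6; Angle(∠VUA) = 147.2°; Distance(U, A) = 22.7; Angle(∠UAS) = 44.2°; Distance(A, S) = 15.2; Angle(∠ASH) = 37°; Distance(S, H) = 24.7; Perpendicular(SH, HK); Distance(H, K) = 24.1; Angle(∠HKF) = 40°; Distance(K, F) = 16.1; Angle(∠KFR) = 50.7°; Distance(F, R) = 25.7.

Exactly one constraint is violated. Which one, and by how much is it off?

Distance(F, R) = 25.7 — off by 4.50.

V = (0.00, 0.00) ✓; VU at 112.7° ✓; |VU| = 24.60 ✓; ∠VUA = 147.2° ✓; |UA| = 22.70 ✓; ∠UAS = 44.20° ✓; |AS| = 15.20 ✓; ∠ASH = 37.00° ✓; |SH| = 24.70 ✓; ∠(SH, HK) = 90.00° ✓; |HK| = 24.10 ✓; ∠HKF = 40.00° ✓; |KF| = 16.10 ✓; ∠KFR = 50.70° ✓; |FR| = 30.20 ✗.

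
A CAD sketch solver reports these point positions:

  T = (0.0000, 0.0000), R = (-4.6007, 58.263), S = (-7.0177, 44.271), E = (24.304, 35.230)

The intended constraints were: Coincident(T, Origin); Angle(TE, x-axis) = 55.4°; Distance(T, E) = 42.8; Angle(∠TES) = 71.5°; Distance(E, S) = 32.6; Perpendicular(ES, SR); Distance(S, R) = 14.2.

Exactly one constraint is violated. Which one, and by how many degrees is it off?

Perpendicular(ES, SR) — off by 6.30°.

T = (0.00, 0.00) ✓; TE at 55.40° ✓; |TE| = 42.80 ✓; ∠TES = 71.50° ✓; |ES| = 32.60 ✓; ∠(ES, SR) = 83.70° ✗; |SR| = 14.20 ✓.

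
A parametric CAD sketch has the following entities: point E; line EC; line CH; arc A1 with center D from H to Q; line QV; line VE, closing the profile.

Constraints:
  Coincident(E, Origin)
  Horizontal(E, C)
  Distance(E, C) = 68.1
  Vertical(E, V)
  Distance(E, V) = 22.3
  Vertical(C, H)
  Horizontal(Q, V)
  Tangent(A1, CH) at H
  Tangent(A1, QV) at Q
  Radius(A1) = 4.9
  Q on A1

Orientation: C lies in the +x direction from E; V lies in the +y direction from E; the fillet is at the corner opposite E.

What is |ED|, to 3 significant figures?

65.6

E is at the origin; EC is horizontal with |EC| = 68.1 and C on the +x side, so C = (68.1, 0.00). EV is vertical with |EV| = 22.3 and V on the +y side, so V = (0.00, 22.3). The virtual corner opposite E is at (68.1, 22.3). The tangent condition forces DH to be normal to CH and A1 meets QV tangentially, so DQ is at right angles to QV, with radius 4.9, so the center D sits 4.9 in from both sides at D = (63.2, 17.4). Then |ED| = |D − E| = 65.6.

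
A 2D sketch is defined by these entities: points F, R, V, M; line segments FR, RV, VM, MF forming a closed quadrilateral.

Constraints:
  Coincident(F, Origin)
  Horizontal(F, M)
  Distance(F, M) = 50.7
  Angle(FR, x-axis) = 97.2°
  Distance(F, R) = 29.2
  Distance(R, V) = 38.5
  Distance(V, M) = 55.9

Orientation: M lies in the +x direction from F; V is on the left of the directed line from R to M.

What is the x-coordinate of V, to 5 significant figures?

27.890

Checks: |RV| = 38.50 ✓; |VM| = 55.90 ✓.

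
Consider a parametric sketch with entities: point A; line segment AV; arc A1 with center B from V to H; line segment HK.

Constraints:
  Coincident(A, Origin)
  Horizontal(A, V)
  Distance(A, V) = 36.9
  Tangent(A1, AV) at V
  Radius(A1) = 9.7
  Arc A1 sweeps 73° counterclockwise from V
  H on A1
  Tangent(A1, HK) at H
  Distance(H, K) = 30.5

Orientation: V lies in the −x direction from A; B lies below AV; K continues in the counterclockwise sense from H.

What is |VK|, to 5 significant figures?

40.364

A is at the origin; AV is horizontal with |AV| = 36.9 and V on the −x side, so V = (-36.900, 0.0000). A1 meets AV tangentially, so BV is at right angles to AV, so B = V + (0, -9.7) = (-36.900, -9.7000). On A1, V sits at bearing 90° from B; a 73° counterclockwise sweep puts H at bearing 163°, so H = B + 9.7·(cos 163°, sin 163°) = (-46.176, -6.8640). A1 meets HK tangentially, so BH is at right angles to HK, so HK runs along (−sin 163°, cos 163°); with |HK| = 30.5, K = (-55.093, -36.031). Then |VK| = |K − V| = 40.364.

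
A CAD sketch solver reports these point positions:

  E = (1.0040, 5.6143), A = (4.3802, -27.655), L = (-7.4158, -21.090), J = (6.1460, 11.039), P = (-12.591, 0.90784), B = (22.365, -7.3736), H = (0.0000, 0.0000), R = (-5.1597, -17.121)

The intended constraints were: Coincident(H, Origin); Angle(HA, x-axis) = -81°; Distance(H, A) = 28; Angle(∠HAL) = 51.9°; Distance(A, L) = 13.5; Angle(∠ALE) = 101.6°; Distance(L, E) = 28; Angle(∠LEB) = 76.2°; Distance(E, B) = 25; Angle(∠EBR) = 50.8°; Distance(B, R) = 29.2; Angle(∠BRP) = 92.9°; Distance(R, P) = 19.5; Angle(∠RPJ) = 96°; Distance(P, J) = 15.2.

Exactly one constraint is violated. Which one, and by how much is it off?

Distance(P, J) = 15.2 — off by 6.10.

H = (0.00, 0.00) ✓; HA at -81.00° ✓; |HA| = 28.00 ✓; ∠HAL = 51.90° ✓; |AL| = 13.50 ✓; ∠ALE = 101.6° ✓; |LE| = 28.00 ✓; ∠LEB = 76.20° ✓; |EB| = 25.00 ✓; ∠EBR = 50.80° ✓; |BR| = 29.20 ✓; ∠BRP = 92.90° ✓; |RP| = 19.50 ✓; ∠RPJ = 96.00° ✓; |PJ| = 21.30 ✗.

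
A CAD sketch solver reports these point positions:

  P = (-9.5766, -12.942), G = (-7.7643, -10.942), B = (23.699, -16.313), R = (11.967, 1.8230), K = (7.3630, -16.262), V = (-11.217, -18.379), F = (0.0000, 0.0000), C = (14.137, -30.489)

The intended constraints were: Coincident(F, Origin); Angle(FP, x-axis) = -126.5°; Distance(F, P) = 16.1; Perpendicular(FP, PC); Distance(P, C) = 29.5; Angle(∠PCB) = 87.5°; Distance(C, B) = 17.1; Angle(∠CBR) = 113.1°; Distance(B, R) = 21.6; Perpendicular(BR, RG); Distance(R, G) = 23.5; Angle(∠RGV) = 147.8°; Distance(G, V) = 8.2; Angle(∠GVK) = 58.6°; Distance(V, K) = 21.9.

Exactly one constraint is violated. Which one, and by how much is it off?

Distance(V, K) = 21.9 — off by 3.20.

F = (0.00, 0.00) ✓; FP at -126.5° ✓; |FP| = 16.10 ✓; ∠(FP, PC) = 90.00° ✓; |PC| = 29.50 ✓; ∠PCB = 87.50° ✓; |CB| = 17.10 ✓; ∠CBR = 113.1° ✓; |BR| = 21.60 ✓; ∠(BR, RG) = 90.00° ✓; |RG| = 23.50 ✓; ∠RGV = 147.8° ✓; |GV| = 8.199 ✓; ∠GVK = 58.60° ✓; |VK| = 18.70 ✗.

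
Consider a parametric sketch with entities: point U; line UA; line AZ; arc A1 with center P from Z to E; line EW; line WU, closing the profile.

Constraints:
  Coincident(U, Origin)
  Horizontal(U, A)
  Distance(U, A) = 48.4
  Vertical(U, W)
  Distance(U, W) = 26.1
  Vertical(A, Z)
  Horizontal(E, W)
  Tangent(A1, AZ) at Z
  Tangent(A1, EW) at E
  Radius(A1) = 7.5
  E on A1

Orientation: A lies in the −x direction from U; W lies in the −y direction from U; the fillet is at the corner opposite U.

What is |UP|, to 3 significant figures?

44.9

U is at the origin; UA is horizontal with |UA| = 48.4 and A on the −x side, so A = (-48.4, 0.00). UW is vertical with |UW| = 26.1 and W on the −y side, so W = (0.00, -26.1). The virtual corner opposite U is at (-48.4, -26.1). The tangent condition forces PZ to be normal to AZ and since A1 is tangent to EW there, PE ⟂ EW, with radius 7.5, so the center P sits 7.5 in from both sides at P = (-40.9, -18.6). Then |UP| = |P − U| = 44.9.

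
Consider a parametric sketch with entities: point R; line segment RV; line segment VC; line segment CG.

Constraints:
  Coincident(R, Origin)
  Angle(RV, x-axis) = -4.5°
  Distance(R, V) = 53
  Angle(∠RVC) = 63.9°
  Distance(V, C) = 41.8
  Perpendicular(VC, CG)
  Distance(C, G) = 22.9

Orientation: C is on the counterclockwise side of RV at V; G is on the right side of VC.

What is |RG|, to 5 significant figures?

72.878

R is at the origin; RV runs at -4.5° with length 53.0, so V = 53.0·(cos -4.5°, sin -4.5°) = (52.837, -4.1583). ∠RVC = 63.9°, so VC runs at -4.5° + (180° − 63.9°) = 111.60° from the x-axis; with |VC| = 41.8, C = V + 41.8·(cos 111.60°, sin 111.60°) = (37.449, 34.706). VC is perpendicular to CG; with |CG| = 22.9 on the right of VC, G = C + 22.9·(0.92978, 0.36812) = (58.741, 43.136). Then |RG| = |G − R| = 72.878.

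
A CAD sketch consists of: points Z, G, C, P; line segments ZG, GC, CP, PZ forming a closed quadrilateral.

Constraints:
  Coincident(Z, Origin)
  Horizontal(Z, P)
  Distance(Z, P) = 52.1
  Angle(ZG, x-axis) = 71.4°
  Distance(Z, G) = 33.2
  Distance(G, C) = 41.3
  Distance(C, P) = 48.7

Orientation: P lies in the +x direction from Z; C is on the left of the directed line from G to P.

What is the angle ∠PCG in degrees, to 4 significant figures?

70.18°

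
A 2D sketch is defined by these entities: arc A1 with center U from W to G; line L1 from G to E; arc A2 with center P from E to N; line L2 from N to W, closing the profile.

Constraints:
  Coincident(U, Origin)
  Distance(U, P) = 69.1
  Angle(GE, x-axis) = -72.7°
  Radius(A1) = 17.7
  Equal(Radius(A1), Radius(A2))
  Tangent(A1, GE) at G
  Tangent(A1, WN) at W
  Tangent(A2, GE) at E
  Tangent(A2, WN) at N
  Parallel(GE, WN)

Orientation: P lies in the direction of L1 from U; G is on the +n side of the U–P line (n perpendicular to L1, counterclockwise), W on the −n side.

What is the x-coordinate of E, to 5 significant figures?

37.448

Tangency of A1 to both parallel lines with radius 17.7 puts G and W at U ± 17.7·n: G = (16.899, 5.2635), W = (-16.899, -5.2635). Equal radii place E and N the same way about P: E = P + 17.7·n = (37.448, -60.710), N = P − 17.7·n = (3.6493, -71.238). So E.x = 37.448.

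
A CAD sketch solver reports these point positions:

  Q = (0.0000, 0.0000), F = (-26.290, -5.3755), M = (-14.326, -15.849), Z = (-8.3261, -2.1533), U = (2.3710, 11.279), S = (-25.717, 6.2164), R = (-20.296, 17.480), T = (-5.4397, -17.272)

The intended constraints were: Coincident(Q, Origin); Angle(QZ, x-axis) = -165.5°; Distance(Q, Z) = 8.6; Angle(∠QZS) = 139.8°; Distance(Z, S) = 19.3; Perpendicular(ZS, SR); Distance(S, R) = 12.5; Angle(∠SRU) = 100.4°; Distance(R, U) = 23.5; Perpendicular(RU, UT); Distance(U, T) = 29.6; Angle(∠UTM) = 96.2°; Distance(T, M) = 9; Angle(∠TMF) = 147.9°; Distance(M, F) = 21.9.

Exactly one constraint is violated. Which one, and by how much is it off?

Distance(M, F) = 21.9 — off by 6.00.

Q = (0.00, 0.00) ✓; QZ at -165.5° ✓; |QZ| = 8.600 ✓; ∠QZS = 139.8° ✓; |ZS| = 19.30 ✓; ∠(ZS, SR) = 90.00° ✓; |SR| = 12.50 ✓; ∠SRU = 100.4° ✓; |RU| = 23.50 ✓; ∠(RU, UT) = 90.00° ✓; |UT| = 29.60 ✓; ∠UTM = 96.20° ✓; |TM| = 9.000 ✓; ∠TMF = 147.9° ✓; |MF| = 15.90 ✗.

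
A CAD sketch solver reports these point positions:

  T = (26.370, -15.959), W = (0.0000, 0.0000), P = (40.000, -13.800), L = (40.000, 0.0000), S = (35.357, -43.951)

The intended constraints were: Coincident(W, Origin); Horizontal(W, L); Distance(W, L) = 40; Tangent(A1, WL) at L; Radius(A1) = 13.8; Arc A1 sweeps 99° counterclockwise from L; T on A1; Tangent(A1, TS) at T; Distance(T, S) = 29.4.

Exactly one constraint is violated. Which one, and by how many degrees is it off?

Tangent(A1, TS) at T — off by 8.80°.

W = (0.00, 0.00) ✓; W.y = 0.00, L.y = 0.00 ✓; |WL| = 40.00 ✓; ∠(PL, LW) = 90.00° ✓; |PL| = 13.80 ✓; bearing(P→T) − bearing(P→L) = 99.00° ✓; |PT| = 13.80 ✓; ∠(PT, TS) = 81.20° ✗; |TS| = 29.40 ✓.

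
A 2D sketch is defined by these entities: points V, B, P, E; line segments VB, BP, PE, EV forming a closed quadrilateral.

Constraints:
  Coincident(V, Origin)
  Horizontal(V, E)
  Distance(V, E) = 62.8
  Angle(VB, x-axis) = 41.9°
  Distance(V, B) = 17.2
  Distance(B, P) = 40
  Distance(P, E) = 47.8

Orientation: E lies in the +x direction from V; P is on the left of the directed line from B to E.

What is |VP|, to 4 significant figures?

57.11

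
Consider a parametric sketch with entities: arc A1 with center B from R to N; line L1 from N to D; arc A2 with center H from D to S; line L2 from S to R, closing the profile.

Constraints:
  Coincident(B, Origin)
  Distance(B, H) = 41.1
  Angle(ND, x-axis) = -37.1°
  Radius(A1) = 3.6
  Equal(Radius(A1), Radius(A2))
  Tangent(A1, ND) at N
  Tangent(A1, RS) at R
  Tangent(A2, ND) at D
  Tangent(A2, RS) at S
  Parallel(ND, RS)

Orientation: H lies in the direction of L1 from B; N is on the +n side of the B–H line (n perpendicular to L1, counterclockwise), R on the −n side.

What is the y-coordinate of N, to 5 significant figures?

2.8713

The slot axis is L1's direction at -37.1°, so u = (cos -37.1°, sin -37.1°) = (0.79758, -0.60321) and n = (−sin -37.1°, cos -37.1°) = (0.60321, 0.79758). B is at the origin and H lies 41.1 along u from B, so H = 41.1·u = (32.781, -24.792). Tangency of A1 to both parallel lines with radius 3.6 puts N and R at B ± 3.6·n: N = (2.1715, 2.8713), R = (-2.1715, -2.8713). So N.y = 2.8713.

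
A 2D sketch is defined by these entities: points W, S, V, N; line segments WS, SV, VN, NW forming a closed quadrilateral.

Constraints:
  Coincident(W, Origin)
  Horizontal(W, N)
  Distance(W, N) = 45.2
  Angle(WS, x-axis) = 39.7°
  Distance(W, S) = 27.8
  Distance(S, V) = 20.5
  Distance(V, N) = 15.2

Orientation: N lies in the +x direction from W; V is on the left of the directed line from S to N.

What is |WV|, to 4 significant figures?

44.22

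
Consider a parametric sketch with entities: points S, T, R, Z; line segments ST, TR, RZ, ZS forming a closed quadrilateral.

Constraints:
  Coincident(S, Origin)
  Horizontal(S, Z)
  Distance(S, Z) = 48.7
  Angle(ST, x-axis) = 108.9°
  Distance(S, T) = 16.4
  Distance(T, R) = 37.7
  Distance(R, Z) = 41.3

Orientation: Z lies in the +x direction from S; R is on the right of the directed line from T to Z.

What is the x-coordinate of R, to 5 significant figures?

11.613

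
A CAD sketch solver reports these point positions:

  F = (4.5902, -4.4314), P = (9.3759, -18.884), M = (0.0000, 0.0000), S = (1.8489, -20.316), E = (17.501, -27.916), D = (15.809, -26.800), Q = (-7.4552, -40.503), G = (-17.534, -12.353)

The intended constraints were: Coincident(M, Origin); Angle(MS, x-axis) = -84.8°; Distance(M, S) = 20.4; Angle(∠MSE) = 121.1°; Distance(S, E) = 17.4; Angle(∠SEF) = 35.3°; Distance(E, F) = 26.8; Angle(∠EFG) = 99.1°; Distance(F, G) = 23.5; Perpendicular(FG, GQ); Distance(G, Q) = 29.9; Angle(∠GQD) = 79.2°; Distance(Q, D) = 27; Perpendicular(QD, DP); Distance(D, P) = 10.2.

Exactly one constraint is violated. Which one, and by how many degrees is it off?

Perpendicular(QD, DP) — off by 8.60°.

M = (0.00, 0.00) ✓; MS at -84.80° ✓; |MS| = 20.40 ✓; ∠MSE = 121.1° ✓; |SE| = 17.40 ✓; ∠SEF = 35.30° ✓; |EF| = 26.80 ✓; ∠EFG = 99.10° ✓; |FG| = 23.50 ✓; ∠(FG, GQ) = 90.00° ✓; |GQ| = 29.90 ✓; ∠GQD = 79.20° ✓; |QD| = 27.00 ✓; ∠(QD, DP) = 98.60° ✗; |DP| = 10.20 ✓.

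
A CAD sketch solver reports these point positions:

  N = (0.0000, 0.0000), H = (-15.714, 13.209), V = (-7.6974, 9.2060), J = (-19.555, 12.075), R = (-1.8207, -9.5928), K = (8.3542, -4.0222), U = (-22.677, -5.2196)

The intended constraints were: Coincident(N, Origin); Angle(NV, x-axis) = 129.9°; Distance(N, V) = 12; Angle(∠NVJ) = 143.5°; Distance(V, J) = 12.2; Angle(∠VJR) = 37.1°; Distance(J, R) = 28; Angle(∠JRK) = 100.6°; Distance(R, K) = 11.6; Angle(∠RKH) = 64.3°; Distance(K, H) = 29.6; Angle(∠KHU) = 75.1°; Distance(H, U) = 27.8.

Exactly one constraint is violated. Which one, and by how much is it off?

Distance(H, U) = 27.8 — off by 8.10.

N = (0.00, 0.00) ✓; NV at 129.9° ✓; |NV| = 12.00 ✓; ∠NVJ = 143.5° ✓; |VJ| = 12.20 ✓; ∠VJR = 37.10° ✓; |JR| = 28.00 ✓; ∠JRK = 100.6° ✓; |RK| = 11.60 ✓; ∠RKH = 64.30° ✓; |KH| = 29.60 ✓; ∠KHU = 75.10° ✓; |HU| = 19.70 ✗.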